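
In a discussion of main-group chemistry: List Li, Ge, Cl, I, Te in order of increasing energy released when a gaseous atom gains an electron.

Li is in period 2, group 1; Cl is in period 3, group 17; Ge is in period 4, group 14; Te is in period 5, group 16; I is in period 5, group 17.
Atoms with high Z_eff and room in the valence shell (especially the halogens) have the most exothermic electron affinities.
Neither a single period nor a single group — weigh both effects.
Ge > Li: the two effects oppose for this pair; the across-period effect wins (119 vs 60 kJ/mol).
Te > Ge: period and group pull opposite ways; the across-period shift dominates (190 vs 119 kJ/mol).
I > Te: both are in period 5; the period trend gives I the larger value.
Cl > I: they share group 17; the group trend gives Cl the larger value.
Approximate values (kJ/mol): Li 60, Cl 349, Ge 119, Te 190, I 295.
So from lowest to highest: Li < Ge < Te < I < Cl.

Li < Ge < Te < I < Cl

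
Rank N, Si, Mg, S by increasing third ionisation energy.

Si < S < N < Mg

After 2 electrons have been removed, what remains? N²⁺ still has 3 valence electrons; Si²⁺ still has 2 valence electrons; Mg²⁺ is the bare [Ne] core; S²⁺ still has 4 valence electrons.
Breaking into a closed-shell core is much more expensive than removing a leftover valence electron — Mg has the largest IE_3 here.
Valence configurations: N²⁺ [He]2s²2p¹, Si²⁺ [Ne]3s², S²⁺ [Ne]3s²3p².
Approximate IE_3 values (kJ/mol): N 4578, Si 3232, Mg 7733, S 3357.
So the third ionization energies run Si < S < N < Mg.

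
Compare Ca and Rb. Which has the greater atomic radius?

Rb

Ca is in period 4, group 2; Rb is in period 5, group 1.
Moving right in a period, electrons are added to the same shell under a stronger nuclear pull, so atoms get smaller; moving down, a new shell is opened and atoms get larger.
Here both period and group differ, so the two effects have to be weighed against each other.
Rb > Ca: both effects reinforce here, so Rb is clearly the larger of the two.
For reference (pm): Ca 171, Rb 210.
So Rb has the greater atomic radius (Rb > Ca).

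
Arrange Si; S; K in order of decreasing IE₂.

K > S > Si

IE_2 is the cost of taking one more electron from the +1 cation: Si⁺ still has 3 valence electrons; S⁺ still has 5 valence electrons; K⁺ is the bare [Ar] core.
Core electrons are held far more tightly than valence electrons, so K tops the IE_2 order.
Valence configurations: Si⁺ [Ne]3s²3p¹, S⁺ [Ne]3s²3p³.
Tabulated IE_2 (kJ/mol): Si 1577, S 2252, K 3052.
So the second ionization energies run Si < S < K.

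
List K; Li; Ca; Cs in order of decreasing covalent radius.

Cs > K > Ca > Li

Li is in period 2, group 1; K is in period 4, group 1; Ca is in period 4, group 2; Cs is in period 6, group 1.
Radius decreases left→right (rising Z_eff, same n) and increases top→bottom (higher n).
These span different periods and groups, so the two trends combine.
Ca > Li: the two effects oppose for this pair; the down-group effect wins (171 vs 133 pm).
K > Ca: K lies to the left of Ca in period 4, so the across-period effect alone puts K larger.
Cs > K: they share group 1; the group trend gives Cs the larger value.
For reference (pm): Li 133, K 196, Ca 171, Cs 232.
So from largest to smallest: Cs > K > Ca > Li.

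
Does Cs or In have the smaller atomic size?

In

Across a period the added protons contract the valence shell; down a group each new principal shell makes the atom larger.
Neither a single period nor a single group — weigh both effects.
Cs > In: relative to In, both the across-period and down-group shifts push Cs's atomic radius up.
Approximate values (pm): In 142, Cs 232.
So In has the smaller atomic size (In < Cs).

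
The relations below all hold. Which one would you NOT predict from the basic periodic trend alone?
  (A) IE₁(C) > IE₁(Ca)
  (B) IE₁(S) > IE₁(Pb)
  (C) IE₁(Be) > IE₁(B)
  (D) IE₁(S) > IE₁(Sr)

The general trend: IE₁ increases across a period and decreases down a group.
(A) C (period 2, group 14) vs Ca (period 4, group 2): the stated order agrees with the simple trend.
(B) S (period 3, group 16) vs Pb (period 6, group 14): the stated order agrees with the simple trend.
(C) Be (period 2, group 2) vs B (period 2, group 13): the stated order contradicts the simple trend.
(D) S (period 3, group 16) vs Sr (period 5, group 2): the stated order agrees with the simple trend.
The exception is (C): removing B's lone 2p electron is easier than breaking Be's filled 2s².

(C)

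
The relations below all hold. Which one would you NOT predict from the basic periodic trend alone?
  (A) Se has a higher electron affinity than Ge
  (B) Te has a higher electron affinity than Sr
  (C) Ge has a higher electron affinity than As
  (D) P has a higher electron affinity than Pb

The general trend: electron affinity increases across a period and decreases down a group.
(A) Se (period 4, group 16) vs Ge (period 4, group 14): the stated order agrees with the simple trend.
(B) Te (period 5, group 16) vs Sr (period 5, group 2): the stated order agrees with the simple trend.
(C) Ge (period 4, group 14) vs As (period 4, group 15): the stated order contradicts the simple trend.
(D) P (period 3, group 15) vs Pb (period 6, group 14): the stated order agrees with the simple trend.
The exception is (C): adding an electron to As's half-filled 4p³ is unfavourable, so Ge (4p²) has the more exothermic EA.

(C)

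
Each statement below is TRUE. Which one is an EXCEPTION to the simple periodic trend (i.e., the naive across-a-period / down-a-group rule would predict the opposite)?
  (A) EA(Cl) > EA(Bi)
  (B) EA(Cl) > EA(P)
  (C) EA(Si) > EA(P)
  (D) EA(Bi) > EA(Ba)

(C)

The general trend: electron affinity increases across a period and decreases down a group.
(A) Cl (period 3, group 17) vs Bi (period 6, group 15): the stated order agrees with the simple trend.
(B) Cl (period 3, group 17) vs P (period 3, group 15): the stated order agrees with the simple trend.
(C) Si (period 3, group 14) vs P (period 3, group 15): the stated order contradicts the simple trend.
(D) Bi (period 6, group 15) vs Ba (period 6, group 2): the stated order agrees with the simple trend.
The exception is (C): adding an electron to P's half-filled 3p³ is unfavourable, so Si (3p²) has the more exothermic EA.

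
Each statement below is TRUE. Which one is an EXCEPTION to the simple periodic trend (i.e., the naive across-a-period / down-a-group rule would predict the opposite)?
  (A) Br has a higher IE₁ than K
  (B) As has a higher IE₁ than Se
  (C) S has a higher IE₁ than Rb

(B)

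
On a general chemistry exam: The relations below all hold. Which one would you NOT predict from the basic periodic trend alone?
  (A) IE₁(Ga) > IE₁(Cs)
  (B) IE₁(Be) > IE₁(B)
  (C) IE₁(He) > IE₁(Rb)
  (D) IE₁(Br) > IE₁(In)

The general trend: first ionisation energy increases across a period and decreases down a group.
(A) Ga (period 4, group 13) vs Cs (period 6, group 1): the stated order agrees with the simple trend.
(B) Be (period 2, group 2) vs B (period 2, group 13): the stated order contradicts the simple trend.
(C) He (period 1, group 18) vs Rb (period 5, group 1): the stated order agrees with the simple trend.
(D) Br (period 4, group 17) vs In (period 5, group 13): the stated order agrees with the simple trend.
The exception is (B): removing B's lone 2p electron is easier than breaking Be's filled 2s².

(B)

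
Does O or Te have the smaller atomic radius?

O is in period 2, group 16; Te is in period 5, group 16.
Atomic radius shrinks across a period as nuclear charge pulls the same shell inward, and grows down a group as new shells are added.
All are in group 16, so atomic radius increases down the group.
So O has the smaller atomic radius (O < Te).

O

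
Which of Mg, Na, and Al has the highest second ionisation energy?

Na

After 1 electron has been removed, what remains? Mg⁺ still has 1 valence electron; Na⁺ is the bare [Ne] core; Al⁺ still has 2 valence electrons.
Breaking into a closed-shell core is much more expensive than removing a leftover valence electron — Na has the largest IE_2 here.
Valence configurations: Mg⁺ [Ne]3s¹, Al⁺ [Ne]3s².
Approximate IE_2 values (kJ/mol): Mg 1451, Na 4562, Al 1817.
So the second ionization energies run Mg < Al < Na.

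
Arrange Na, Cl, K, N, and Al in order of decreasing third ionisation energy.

IE_3 is the cost of taking one more electron from the +2 cation: Na²⁺ is already 1 electron into the core; Cl²⁺ still has 5 valence electrons; K²⁺ is already 1 electron into the core; N²⁺ still has 3 valence electrons; Al²⁺ still has 1 valence electron.
Usually core removal costs more than valence removal, but here the competition is close: a tightly held n=2 valence electron can cost more to remove than an n=3 core electron, so the actual values have to decide it.
Valence configurations: Cl²⁺ [Ne]3s²3p³, N²⁺ [He]2s²2p¹, Al²⁺ [Ne]3s¹.
Approximate IE_3 values (kJ/mol): Na 6910, Cl 3822, K 4420, N 4578, Al 2745.
Overall IE_3 order: Al < Cl < K < N < Na.

Na > N > K > Cl > Al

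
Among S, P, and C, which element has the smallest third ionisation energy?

P

Consider each +2 ion: S²⁺ still has 4 valence electrons; P²⁺ still has 3 valence electrons; C²⁺ still has 2 valence electrons.
All are still removing valence electrons, so compare the +2 ions as you would atoms: IE_3 generally rises across a period (higher Z_eff) and falls down a group (larger shell), subject to the usual subshell exceptions.
Valence configurations: S²⁺ [Ne]3s²3p², P²⁺ [Ne]3s²3p¹, C²⁺ [He]2s².
Tabulated IE_3 (kJ/mol): S 3357, P 2914, C 4620.
So the third ionization energies run P < S < C.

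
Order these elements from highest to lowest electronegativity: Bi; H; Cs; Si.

H, Bi, Si, Cs

H is in period 1, group 1; Si is in period 3, group 14; Cs is in period 6, group 1; Bi is in period 6, group 15.
Electronegativity increases across a period and decreases down a group, tracking effective nuclear charge and atomic size.
Here both period and group differ, so the two effects have to be weighed against each other.
Si > Cs: both effects reinforce here, so Si is clearly the higher of the two.
Bi > Si: the two effects oppose for this pair; the across-period effect wins (2.02 vs 1.90).
H > Bi: the two effects oppose for this pair; the down-group effect wins (2.20 vs 2.02).
Tabulated electronegativity (Pauling): H 2.20, Si 1.90, Cs 0.79, Bi 2.02.
So from highest to lowest: H > Bi > Si > Cs.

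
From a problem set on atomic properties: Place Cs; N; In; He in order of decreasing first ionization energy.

He > N > In > Cs

Across a period the outer electron is held more tightly (higher IE₁); down a group it sits in a higher shell, more shielded, and comes off more easily.
Here both period and group differ, so the two effects have to be weighed against each other.
In > Cs: relative to Cs, both the across-period and down-group shifts push In's first ionization energy up.
N > In: both effects reinforce here, so N is clearly the higher of the two.
He > N: both effects reinforce here, so He is clearly the higher of the two.
For reference (kJ/mol): He 2372, N 1402, In 558, Cs 376.
So from highest to lowest: He > N > In > Cs.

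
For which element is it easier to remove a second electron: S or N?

S

Consider each +1 ion: S⁺ still has 5 valence electrons; N⁺ still has 4 valence electrons.
All are still removing valence electrons, so compare the +1 ions as you would atoms: IE_2 generally rises across a period (higher Z_eff) and falls down a group (larger shell), subject to the usual subshell exceptions.
Valence configurations: S⁺ [Ne]3s²3p³, N⁺ [He]2s²2p².
Approximate IE_2 values (kJ/mol): S 2252, N 2856.
Putting it together, IE_2: S < N.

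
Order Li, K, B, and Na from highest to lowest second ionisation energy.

Li > Na > K > B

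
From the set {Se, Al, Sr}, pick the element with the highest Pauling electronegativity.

Se

Smaller atoms with higher effective nuclear charge are more electronegative.
Here both period and group differ, so the two effects have to be weighed against each other.
Al > Sr: relative to Sr, both the across-period and down-group shifts push Al's electronegativity up.
Se > Al: the two effects oppose for this pair; the across-period effect wins (2.55 vs 1.61).
Tabulated electronegativity (Pauling): Al 1.61, Se 2.55, Sr 0.95.
The highest Pauling electronegativity among these belongs to Se.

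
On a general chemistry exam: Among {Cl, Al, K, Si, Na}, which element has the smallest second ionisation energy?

IE_2 is the cost of taking one more electron from the +1 cation: Cl⁺ still has 6 valence electrons; Al⁺ still has 2 valence electrons; K⁺ is the bare [Ar] core; Si⁺ still has 3 valence electrons; Na⁺ is the bare [Ne] core.
Breaking into a closed-shell core is much more expensive than removing a leftover valence electron — K and Na have the largest IE_2 here.
Valence configurations: Cl⁺ [Ne]3s²3p⁴, Al⁺ [Ne]3s², Si⁺ [Ne]3s²3p¹.
Si⁺ loses a lone 3p electron whereas Al⁺ must break into a filled 3s² pair, so IE_2(Al) > IE_2(Si) even though Si has the higher nuclear charge.
Approximate IE_2 values (kJ/mol): Cl 2298, Al 1817, K 3052, Si 1577, Na 4562.
So the second ionization energies run Si < Al < Cl < K < Na.

Si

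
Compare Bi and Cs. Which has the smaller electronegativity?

Smaller atoms with higher effective nuclear charge are more electronegative.
All lie in period 6, so electronegativity increases left to right.
So Cs has the smaller electronegativity (Cs < Bi).

Cs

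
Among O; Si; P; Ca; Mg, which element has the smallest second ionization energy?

Ca

The second ionization energy removes an electron from the +1 ion. For each element: O⁺ still has 5 valence electrons; Si⁺ still has 3 valence electrons; P⁺ still has 4 valence electrons; Ca⁺ still has 1 valence electron; Mg⁺ still has 1 valence electron.
All are still removing valence electrons, so compare the +1 ions as you would atoms: IE_2 generally rises across a period (higher Z_eff) and falls down a group (larger shell), subject to the usual subshell exceptions.
Valence configurations: O⁺ [He]2s²2p³, Si⁺ [Ne]3s²3p¹, P⁺ [Ne]3s²3p², Ca⁺ [Ar]4s¹, Mg⁺ [Ne]3s¹.
The numbers (kJ/mol): O 3388, Si 1577, P 1907, Ca 1145, Mg 1451.
Putting it together, IE_2: Ca < Mg < Si < P < O.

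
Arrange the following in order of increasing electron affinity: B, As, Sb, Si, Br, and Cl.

B < As < Sb < Si < Br < Cl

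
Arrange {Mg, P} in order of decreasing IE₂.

Consider each +1 ion: Mg⁺ still has 1 valence electron; P⁺ still has 4 valence electrons.
All are still removing valence electrons, so compare the +1 ions as you would atoms: IE_2 generally rises across a period (higher Z_eff) and falls down a group (larger shell), subject to the usual subshell exceptions.
Valence configurations: Mg⁺ [Ne]3s¹, P⁺ [Ne]3s²3p².
Tabulated IE_2 (kJ/mol): Mg 1451, P 1907.
So the second ionization energies run Mg < P.

P, Mg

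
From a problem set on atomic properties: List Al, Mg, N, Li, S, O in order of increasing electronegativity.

Li is in period 2, group 1; N is in period 2, group 15; O is in period 2, group 16; Mg is in period 3, group 2; Al is in period 3, group 13; S is in period 3, group 16.
Atoms toward the upper right of the periodic table pull bonding electrons most strongly.
These span different periods and groups, so the two trends combine.
Mg > Li: period and group pull opposite ways; the across-period shift dominates (1.31 vs 0.98).
Al > Mg: both are in period 3; the period trend gives Al the larger value.
S > Al: S lies to the right of Al in period 3, so the across-period effect alone puts S higher.
N > S: period and group pull opposite ways; the down-group shift dominates (3.04 vs 2.58).
O > N: both are in period 2; the period trend gives O the larger value.
Tabulated electronegativity (Pauling): Li 0.98, N 3.04, O 3.44, Mg 1.31, Al 1.61, S 2.58.
So from lowest to highest: Li < Mg < Al < S < N < O.

Li < Mg < Al < S < N < O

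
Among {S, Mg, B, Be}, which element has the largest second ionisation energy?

B

Consider each +1 ion: S⁺ still has 5 valence electrons; Mg⁺ still has 1 valence electron; B⁺ still has 2 valence electrons; Be⁺ still has 1 valence electron.
All are still removing valence electrons, so compare the +1 ions as you would atoms: IE_2 generally rises across a period (higher Z_eff) and falls down a group (larger shell), subject to the usual subshell exceptions.
Valence configurations: S⁺ [Ne]3s²3p³, Mg⁺ [Ne]3s¹, B⁺ [He]2s², Be⁺ [He]2s¹.
Approximate IE_2 values (kJ/mol): S 2252, Mg 1451, B 2427, Be 1757.
Hence IE_2: Mg < Be < S < B.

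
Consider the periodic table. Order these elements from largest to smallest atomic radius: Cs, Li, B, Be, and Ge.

Li is in period 2, group 1; Be is in period 2, group 2; B is in period 2, group 13; Ge is in period 4, group 14; Cs is in period 6, group 1.
Atomic radius shrinks across a period as nuclear charge pulls the same shell inward, and grows down a group as new shells are added.
Here both period and group differ, so the two effects have to be weighed against each other.
Be > B: Be lies to the left of B in period 2, so the across-period effect alone puts Be larger.
Ge > Be: period and group pull opposite ways; the down-group shift dominates (121 vs 102 pm).
Li > Ge: period and group pull opposite ways; the across-period shift dominates (133 vs 121 pm).
Cs > Li: they share group 1; the group trend gives Cs the larger value.
Tabulated atomic radius (pm): Li 133, Be 102, B 85, Ge 121, Cs 232.
So from largest to smallest: Cs > Li > Ge > Be > B.

Cs > Li > Ge > Be > B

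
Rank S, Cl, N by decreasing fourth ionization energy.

N > Cl > S

IE_4 is the cost of taking one more electron from the +3 cation: S³⁺ still has 3 valence electrons; Cl³⁺ still has 4 valence electrons; N³⁺ still has 2 valence electrons.
All are still removing valence electrons, so compare the +3 ions as you would atoms: IE_4 generally rises across a period (higher Z_eff) and falls down a group (larger shell), subject to the usual subshell exceptions.
Valence configurations: S³⁺ [Ne]3s²3p¹, Cl³⁺ [Ne]3s²3p², N³⁺ [He]2s².
The numbers (kJ/mol): S 4556, Cl 5159, N 7475.
So the fourth ionization energies run S < Cl < N.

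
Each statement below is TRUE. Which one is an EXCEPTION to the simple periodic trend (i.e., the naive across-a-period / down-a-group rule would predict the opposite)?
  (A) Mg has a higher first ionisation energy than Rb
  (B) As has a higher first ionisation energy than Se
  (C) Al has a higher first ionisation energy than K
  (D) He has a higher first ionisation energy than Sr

The general trend: first ionisation energy increases across a period and decreases down a group.
(A) Mg (period 3, group 2) vs Rb (period 5, group 1): the stated order agrees with the simple trend.
(B) As (period 4, group 15) vs Se (period 4, group 16): the stated order contradicts the simple trend.
(C) Al (period 3, group 13) vs K (period 4, group 1): the stated order agrees with the simple trend.
(D) He (period 1, group 18) vs Sr (period 5, group 2): the stated order agrees with the simple trend.
The exception is (B): Se (4p⁴) ionizes more easily than half-filled As (4p³).

(B)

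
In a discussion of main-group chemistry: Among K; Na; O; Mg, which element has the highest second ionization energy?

Na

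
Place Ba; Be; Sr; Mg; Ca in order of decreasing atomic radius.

Ba > Sr > Ca > Mg > Be

Atomic radius shrinks across a period as nuclear charge pulls the same shell inward, and grows down a group as new shells are added.
All are in group 2, so atomic radius increases down the group.
So from largest to smallest: Ba > Sr > Ca > Mg > Be.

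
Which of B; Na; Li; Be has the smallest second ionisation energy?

Be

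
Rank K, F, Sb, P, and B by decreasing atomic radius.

K > Sb > P > B > F

B is in period 2, group 13; F is in period 2, group 17; P is in period 3, group 15; K is in period 4, group 1; Sb is in period 5, group 15.
Radius decreases left→right (rising Z_eff, same n) and increases top→bottom (higher n).
These span different periods and groups, so the two trends combine.
B > F: B lies to the left of F in period 2, so the across-period effect alone puts B larger.
P > B: period and group pull opposite ways; the down-group shift dominates (111 vs 85 pm).
Sb > P: they share group 15; the group trend gives Sb the larger value.
K > Sb: period and group pull opposite ways; the across-period shift dominates (196 vs 140 pm).
Tabulated atomic radius (pm): B 85, F 64, P 111, K 196, Sb 140.
So from largest to smallest: K > Sb > P > B > F.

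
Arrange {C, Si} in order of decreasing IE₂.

After 1 electron has been removed, what remains? C⁺ still has 3 valence electrons; Si⁺ still has 3 valence electrons.
All are still removing valence electrons, so compare the +1 ions as you would atoms: IE_2 generally rises across a period (higher Z_eff) and falls down a group (larger shell), subject to the usual subshell exceptions.
Valence configurations: C⁺ [He]2s²2p¹, Si⁺ [Ne]3s²3p¹.
Tabulated IE_2 (kJ/mol): C 2353, Si 1577.
So the second ionization energies run Si < C.

C > Si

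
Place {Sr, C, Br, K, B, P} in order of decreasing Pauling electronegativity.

B is in period 2, group 13; C is in period 2, group 14; P is in period 3, group 15; K is in period 4, group 1; Br is in period 4, group 17; Sr is in period 5, group 2.
Electronegativity increases across a period and decreases down a group, tracking effective nuclear charge and atomic size.
Here both period and group differ, so the two effects have to be weighed against each other.
Sr > K: period and group pull opposite ways; the across-period shift dominates (0.95 vs 0.82).
B > Sr: relative to Sr, both the across-period and down-group shifts push B's electronegativity up.
P > B: the two effects oppose for this pair; the across-period effect wins (2.19 vs 2.04).
C > P: period and group pull opposite ways; the down-group shift dominates (2.55 vs 2.19).
Br > C: period and group pull opposite ways; the across-period shift dominates (2.96 vs 2.55).
For reference (Pauling): B 2.04, C 2.55, P 2.19, K 0.82, Br 2.96, Sr 0.95.
So from highest to lowest: Br > C > P > B > Sr > K.

Br, C, P, B, Sr, K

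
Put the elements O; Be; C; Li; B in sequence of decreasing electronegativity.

Atoms toward the upper right of the periodic table pull bonding electrons most strongly.
All lie in period 2, so electronegativity increases left to right.
So from highest to lowest: O > C > B > Be > Li.

O > C > B > Be > Li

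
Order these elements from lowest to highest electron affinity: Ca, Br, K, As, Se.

Ca < K < As < Se < Br

EA tends to increase across a period and decrease down a group, though the pattern is less regular than for IE or radius.
All lie in period 4; the across-period trend (electron affinity increases left to right) applies, with the exception below.
Note the exception: K has a higher electron affinity than Ca, contrary to the simple trend — adding an electron to Ca (ns²) has to open a new, higher-energy np subshell, which is unfavourable.
For reference (kJ/mol): K 48, Ca 2, As 78, Se 195, Br 325.
So from lowest to highest: Ca < K < As < Se < Br.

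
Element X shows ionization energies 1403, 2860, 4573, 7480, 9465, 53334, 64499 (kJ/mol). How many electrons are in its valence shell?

5

Look for the largest jump between consecutive ionization energies: IE6/IE5 ≈ 5.6, far larger than any earlier ratio.
That jump marks the point where a core electron is being removed. So the atom has 5 valence electrons.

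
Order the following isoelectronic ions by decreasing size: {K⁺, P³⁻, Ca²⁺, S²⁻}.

All of these have 18 electrons, so size is governed by nuclear charge alone: the more protons, the stronger the pull on the same electron cloud, and the smaller the ion.
Nuclear charges: Ca²⁺ (Z=20), K⁺ (Z=19), S²⁻ (Z=16), P³⁻ (Z=15).
Largest to smallest: P³⁻ > S²⁻ > K⁺ > Ca²⁺.

P³⁻ > S²⁻ > K⁺ > Ca²⁺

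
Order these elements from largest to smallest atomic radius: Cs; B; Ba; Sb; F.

Cs, Ba, Sb, B, F

B is in period 2, group 13; F is in period 2, group 17; Sb is in period 5, group 15; Cs is in period 6, group 1; Ba is in period 6, group 2.
Moving right in a period, electrons are added to the same shell under a stronger nuclear pull, so atoms get smaller; moving down, a new shell is opened and atoms get larger.
Here both period and group differ, so the two effects have to be weighed against each other.
B > F: B lies to the left of F in period 2, so the across-period effect alone puts B larger.
Sb > B: the two effects oppose for this pair; the down-group effect wins (140 vs 85 pm).
Ba > Sb: relative to Sb, both the across-period and down-group shifts push Ba's atomic radius up.
Cs > Ba: both are in period 6; the period trend gives Cs the larger value.
Tabulated atomic radius (pm): B 85, F 64, Sb 140, Cs 232, Ba 196.
So from largest to smallest: Cs > Ba > Sb > B > F.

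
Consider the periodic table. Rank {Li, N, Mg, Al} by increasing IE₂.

Mg, Al, N, Li

After 1 electron has been removed, what remains? Li⁺ is the bare [He] core; N⁺ still has 4 valence electrons; Mg⁺ still has 1 valence electron; Al⁺ still has 2 valence electrons.
Pulling an electron out of a noble-gas core costs far more than removing a remaining valence electron, so Li sits at the high end of IE_2.
Valence configurations: N⁺ [He]2s²2p², Mg⁺ [Ne]3s¹, Al⁺ [Ne]3s².
Approximate IE_2 values (kJ/mol): Li 7298, N 2856, Mg 1451, Al 1817.
Hence IE_2: Mg < Al < N < Li.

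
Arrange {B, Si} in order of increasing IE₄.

The fourth ionization energy removes an electron from the +3 ion. For each element: B³⁺ is the bare [He] core; Si³⁺ still has 1 valence electron.
Pulling an electron out of a noble-gas core costs far more than removing a remaining valence electron, so B sits at the high end of IE_4.
The numbers (kJ/mol): B 25026, Si 4356.
Hence IE_4: Si < B.

Si, B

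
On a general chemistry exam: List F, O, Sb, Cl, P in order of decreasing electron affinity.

Cl > F > O > Sb > P

O is in period 2, group 16; F is in period 2, group 17; P is in period 3, group 15; Cl is in period 3, group 17; Sb is in period 5, group 15.
Electron affinity generally becomes more exothermic across a period toward the halogens and less exothermic down a group.
Here both period and group differ, so the two effects have to be weighed against each other.
Sb > P: this pair runs against the simple trend — see the exception note.
O > Sb: relative to Sb, both the across-period and down-group shifts push O's electron affinity up.
F > O: both are in period 2; the period trend gives F the larger value.
Cl > F: this pair runs against the simple trend — see the exception note.
Note the exception: Sb has a higher electron affinity than P, contrary to the simple trend — both are half-filled np³, but the pairing/repulsion penalty for the added electron shrinks as the p orbitals become larger and more diffuse down the group, and for Sb that outweighs the weaker nuclear attraction.
Note the exception: Cl has a higher electron affinity than F, contrary to the simple trend — F's small 2p subshell makes the incoming electron feel strong e⁻–e⁻ repulsion, so Cl actually releases more energy on gaining an electron.
Approximate values (kJ/mol): O 141, F 328, P 72, Cl 349, Sb 103.
So from highest to lowest: Cl > F > O > Sb > P.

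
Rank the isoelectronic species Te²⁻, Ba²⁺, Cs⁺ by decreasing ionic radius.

Te²⁻, Cs⁺, Ba²⁺

All of these have 54 electrons, so size is governed by nuclear charge alone: the more protons, the stronger the pull on the same electron cloud, and the smaller the ion.
Nuclear charges: Ba²⁺ (Z=56), Cs⁺ (Z=55), Te²⁻ (Z=52).
Largest to smallest: Te²⁻ > Cs⁺ > Ba²⁺.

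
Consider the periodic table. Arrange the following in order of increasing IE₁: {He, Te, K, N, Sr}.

Removing the outermost electron gets harder across a period and easier down a group.
These span different periods and groups, so the two trends combine.
Sr > K: period and group pull opposite ways; the across-period shift dominates (550 vs 419 kJ/mol).
Te > Sr: both are in period 5; the period trend gives Te the larger value.
N > Te: period and group pull opposite ways; the down-group shift dominates (1402 vs 869 kJ/mol).
He > N: relative to N, both the across-period and down-group shifts push He's first ionization energy up.
Approximate values (kJ/mol): He 2372, N 1402, K 419, Sr 550, Te 869.
So from lowest to highest: K < Sr < Te < N < He.

K < Sr < Te < N < He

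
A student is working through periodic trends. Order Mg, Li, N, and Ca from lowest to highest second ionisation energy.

The second ionization energy removes an electron from the +1 ion. For each element: Mg⁺ still has 1 valence electron; Li⁺ is the bare [He] core; N⁺ still has 4 valence electrons; Ca⁺ still has 1 valence electron.
Core electrons are held far more tightly than valence electrons, so Li tops the IE_2 order.
Valence configurations: Mg⁺ [Ne]3s¹, N⁺ [He]2s²2p², Ca⁺ [Ar]4s¹.
Tabulated IE_2 (kJ/mol): Mg 1451, Li 7298, N 2856, Ca 1145.
Hence IE_2: Ca < Mg < N < Li.

Ca < Mg < N < Li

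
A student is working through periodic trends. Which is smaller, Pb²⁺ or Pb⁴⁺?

Pb⁴⁺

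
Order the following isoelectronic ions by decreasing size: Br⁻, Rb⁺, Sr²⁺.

Br⁻ > Rb⁺ > Sr²⁺

All of these have 36 electrons, so size is governed by nuclear charge alone: the more protons, the stronger the pull on the same electron cloud, and the smaller the ion.
Nuclear charges: Sr²⁺ (Z=38), Rb⁺ (Z=37), Br⁻ (Z=35).
Largest to smallest: Br⁻ > Rb⁺ > Sr²⁺.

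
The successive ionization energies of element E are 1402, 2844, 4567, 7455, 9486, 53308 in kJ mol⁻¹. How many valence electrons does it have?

Look for the largest jump between consecutive ionization energies: IE6/IE5 ≈ 5.6, far larger than any earlier ratio.
That jump marks the point where a core electron is being removed. So the atom has 5 valence electrons.

5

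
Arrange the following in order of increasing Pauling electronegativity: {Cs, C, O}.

Cs, C, O

Electronegativity increases across a period and decreases down a group, tracking effective nuclear charge and atomic size.
Neither a single period nor a single group — weigh both effects.
C > Cs: relative to Cs, both the across-period and down-group shifts push C's electronegativity up.
O > C: both are in period 2; the period trend gives O the larger value.
Tabulated electronegativity (Pauling): C 2.55, O 3.44, Cs 0.79.
So from lowest to highest: Cs < C < O.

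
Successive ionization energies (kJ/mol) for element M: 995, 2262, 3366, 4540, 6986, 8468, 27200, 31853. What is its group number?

Look for the largest jump between consecutive ionization energies: IE7/IE6 ≈ 3.2, far larger than any earlier ratio.
That jump marks the point where a core electron is being removed. So the atom has 6 valence electrons.
A main-group element with 6 valence electrons is in group 16.

Group 16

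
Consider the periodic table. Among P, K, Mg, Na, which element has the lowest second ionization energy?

Mg

Consider each +1 ion: P⁺ still has 4 valence electrons; K⁺ is the bare [Ar] core; Mg⁺ still has 1 valence electron; Na⁺ is the bare [Ne] core.
Breaking into a closed-shell core is much more expensive than removing a leftover valence electron — K and Na have the largest IE_2 here.
Valence configurations: P⁺ [Ne]3s²3p², Mg⁺ [Ne]3s¹.
Approximate IE_2 values (kJ/mol): P 1907, K 3052, Mg 1451, Na 4562.
Overall IE_2 order: Mg < P < K < Na.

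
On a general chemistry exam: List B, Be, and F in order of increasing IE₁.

B < Be < F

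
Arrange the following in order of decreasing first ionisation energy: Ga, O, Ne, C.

Ne > O > C > Ga

Across a period the outer electron is held more tightly (higher IE₁); down a group it sits in a higher shell, more shielded, and comes off more easily.
Here both period and group differ, so the two effects have to be weighed against each other.
C > Ga: both effects reinforce here, so C is clearly the higher of the two.
O > C: both are in period 2; the period trend gives O the larger value.
Ne > O: both are in period 2; the period trend gives Ne the larger value.
Tabulated first ionization energy (kJ/mol): C 1086, O 1314, Ne 2081, Ga 579.
So from highest to lowest: Ne > O > C > Ga.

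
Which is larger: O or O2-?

O2-

Forming O2- adds 2 electrons to O. More electron–electron repulsion in the same shell, with unchanged nuclear charge, lets the cloud expand.
An anion is larger than its parent atom: O2- > O.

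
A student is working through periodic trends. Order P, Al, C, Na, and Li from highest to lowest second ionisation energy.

Consider each +1 ion: P⁺ still has 4 valence electrons; Al⁺ still has 2 valence electrons; C⁺ still has 3 valence electrons; Na⁺ is the bare [Ne] core; Li⁺ is the bare [He] core.
Core electrons are held far more tightly than valence electrons, so Na and Li top the IE_2 order.
Valence configurations: P⁺ [Ne]3s²3p², Al⁺ [Ne]3s², C⁺ [He]2s²2p¹.
Approximate IE_2 values (kJ/mol): P 1907, Al 1817, C 2353, Na 4562, Li 7298.
So the second ionization energies run Al < P < C < Na < Li.

Li, Na, C, P, Al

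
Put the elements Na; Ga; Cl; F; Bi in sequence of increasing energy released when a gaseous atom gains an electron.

Ga, Na, Bi, F, Cl

Electron affinity generally becomes more exothermic across a period toward the halogens and less exothermic down a group.
These span different periods and groups, so the two trends combine.
Na > Ga: period and group pull opposite ways; the down-group shift dominates (53 vs 29 kJ/mol).
Bi > Na: the two effects oppose for this pair; the across-period effect wins (91 vs 53 kJ/mol).
F > Bi: both effects reinforce here, so F is clearly the higher of the two.
Cl > F: this pair runs against the simple trend — see the exception note.
Note the exception: Cl has a higher electron affinity than F, contrary to the simple trend — F's small 2p subshell makes the incoming electron feel strong e⁻–e⁻ repulsion, so Cl actually releases more energy on gaining an electron.
Tabulated electron affinity (kJ/mol): F 328, Na 53, Cl 349, Ga 29, Bi 91.
So from lowest to highest: Ga < Na < Bi < F < Cl.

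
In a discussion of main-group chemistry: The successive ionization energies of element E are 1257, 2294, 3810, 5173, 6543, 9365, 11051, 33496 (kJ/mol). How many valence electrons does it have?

Look for the largest jump between consecutive ionization energies: IE8/IE7 ≈ 3.0, far larger than any earlier ratio.
That jump marks the point where a core electron is being removed. So the atom has 7 valence electrons.

7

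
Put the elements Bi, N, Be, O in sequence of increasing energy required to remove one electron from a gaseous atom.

Bi, Be, O, N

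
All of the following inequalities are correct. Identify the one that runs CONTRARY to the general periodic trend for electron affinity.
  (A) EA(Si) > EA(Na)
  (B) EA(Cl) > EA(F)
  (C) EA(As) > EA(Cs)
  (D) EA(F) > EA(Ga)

(B)

The general trend: electron affinity increases across a period and decreases down a group.
(A) Si (period 3, group 14) vs Na (period 3, group 1): the stated order agrees with the simple trend.
(B) Cl (period 3, group 17) vs F (period 2, group 17): the stated order contradicts the simple trend.
(C) As (period 4, group 15) vs Cs (period 6, group 1): the stated order agrees with the simple trend.
(D) F (period 2, group 17) vs Ga (period 4, group 13): the stated order agrees with the simple trend.
The exception is (B): F's small 2p subshell makes the incoming electron feel strong e⁻–e⁻ repulsion, so Cl actually releases more energy on gaining an electron.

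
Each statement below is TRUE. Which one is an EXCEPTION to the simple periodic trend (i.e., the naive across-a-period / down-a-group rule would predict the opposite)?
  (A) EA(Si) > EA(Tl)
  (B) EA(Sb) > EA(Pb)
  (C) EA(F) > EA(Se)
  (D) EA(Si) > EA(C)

(D)

The general trend: electron affinity increases across a period and decreases down a group.
(A) Si (period 3, group 14) vs Tl (period 6, group 13): the stated order agrees with the simple trend.
(B) Sb (period 5, group 15) vs Pb (period 6, group 14): the stated order agrees with the simple trend.
(C) F (period 2, group 17) vs Se (period 4, group 16): the stated order agrees with the simple trend.
(D) Si (period 3, group 14) vs C (period 2, group 14): the stated order contradicts the simple trend.
The exception is (D): Si's larger, more diffuse 3p orbitals accept an added electron slightly more readily than C's compact 2p.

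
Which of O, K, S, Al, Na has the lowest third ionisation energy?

IE_3 is the cost of taking one more electron from the +2 cation: O²⁺ still has 4 valence electrons; K²⁺ is already 1 electron into the core; S²⁺ still has 4 valence electrons; Al²⁺ still has 1 valence electron; Na²⁺ is already 1 electron into the core.
Usually core removal costs more than valence removal, but here the competition is close: a tightly held n=2 valence electron can cost more to remove than an n=3 core electron, so the actual values have to decide it.
Valence configurations: O²⁺ [He]2s²2p², S²⁺ [Ne]3s²3p², Al²⁺ [Ne]3s¹.
Approximate IE_3 values (kJ/mol): O 5300, K 4420, S 3357, Al 2745, Na 6910.
So the third ionization energies run Al < S < K < O < Na.

Al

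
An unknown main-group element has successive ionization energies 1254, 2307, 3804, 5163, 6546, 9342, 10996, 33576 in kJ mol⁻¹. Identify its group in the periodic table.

Look for the largest jump between consecutive ionization energies: IE8/IE7 ≈ 3.1, far larger than any earlier ratio.
That jump marks the point where a core electron is being removed. So the atom has 7 valence electrons.
A main-group element with 7 valence electrons is in group 17.

Group 17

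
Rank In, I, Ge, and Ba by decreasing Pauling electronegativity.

I > Ge > In > Ba

Ge is in period 4, group 14; In is in period 5, group 13; I is in period 5, group 17; Ba is in period 6, group 2.
Atoms toward the upper right of the periodic table pull bonding electrons most strongly.
These span different periods and groups, so the two trends combine.
In > Ba: relative to Ba, both the across-period and down-group shifts push In's electronegativity up.
Ge > In: relative to In, both the across-period and down-group shifts push Ge's electronegativity up.
I > Ge: the two effects oppose for this pair; the across-period effect wins (2.66 vs 2.01).
For reference (Pauling): Ge 2.01, In 1.78, I 2.66, Ba 0.89.
So from highest to lowest: I > Ge > In > Ba.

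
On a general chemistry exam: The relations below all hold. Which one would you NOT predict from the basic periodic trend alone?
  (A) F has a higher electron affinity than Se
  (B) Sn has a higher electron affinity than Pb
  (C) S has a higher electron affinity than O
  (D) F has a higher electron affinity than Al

(C)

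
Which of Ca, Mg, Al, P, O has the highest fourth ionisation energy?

After 3 electrons have been removed, what remains? Ca³⁺ is already 1 electron into the core; Mg³⁺ is already 1 electron into the core; Al³⁺ is the bare [Ne] core; P³⁺ still has 2 valence electrons; O³⁺ still has 3 valence electrons.
Usually core removal costs more than valence removal, but here the competition is close: a tightly held n=2 valence electron can cost more to remove than an n=3 core electron, so the actual values have to decide it.
Valence configurations: P³⁺ [Ne]3s², O³⁺ [He]2s²2p¹.
The numbers (kJ/mol): Ca 6491, Mg 10543, Al 11577, P 4964, O 7469.
Overall IE_4 order: P < Ca < O < Mg < Al.

Al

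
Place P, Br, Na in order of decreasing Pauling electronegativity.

Smaller atoms with higher effective nuclear charge are more electronegative.
Here both period and group differ, so the two effects have to be weighed against each other.
P > Na: both are in period 3; the period trend gives P the larger value.
Br > P: period and group pull opposite ways; the across-period shift dominates (2.96 vs 2.19).
Approximate values (Pauling): Na 0.93, P 2.19, Br 2.96.
So from highest to lowest: Br > P > Na.

Br > P > Na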